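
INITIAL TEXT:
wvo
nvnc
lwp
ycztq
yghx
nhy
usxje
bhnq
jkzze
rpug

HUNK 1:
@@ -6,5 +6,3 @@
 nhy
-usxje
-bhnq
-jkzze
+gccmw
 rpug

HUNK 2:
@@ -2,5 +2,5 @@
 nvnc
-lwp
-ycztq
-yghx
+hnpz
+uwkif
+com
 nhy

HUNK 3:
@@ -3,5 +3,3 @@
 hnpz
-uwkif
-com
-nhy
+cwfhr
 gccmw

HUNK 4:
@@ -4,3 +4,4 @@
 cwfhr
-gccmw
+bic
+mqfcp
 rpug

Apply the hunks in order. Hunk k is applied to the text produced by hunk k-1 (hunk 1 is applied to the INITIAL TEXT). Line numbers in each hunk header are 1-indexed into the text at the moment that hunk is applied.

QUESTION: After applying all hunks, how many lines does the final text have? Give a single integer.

Answer: 7

Derivation:
Hunk 1: at line 6 remove [usxje,bhnq,jkzze] add [gccmw] -> 8 lines: wvo nvnc lwp ycztq yghx nhy gccmw rpug
Hunk 2: at line 2 remove [lwp,ycztq,yghx] add [hnpz,uwkif,com] -> 8 lines: wvo nvnc hnpz uwkif com nhy gccmw rpug
Hunk 3: at line 3 remove [uwkif,com,nhy] add [cwfhr] -> 6 lines: wvo nvnc hnpz cwfhr gccmw rpug
Hunk 4: at line 4 remove [gccmw] add [bic,mqfcp] -> 7 lines: wvo nvnc hnpz cwfhr bic mqfcp rpug
Final line count: 7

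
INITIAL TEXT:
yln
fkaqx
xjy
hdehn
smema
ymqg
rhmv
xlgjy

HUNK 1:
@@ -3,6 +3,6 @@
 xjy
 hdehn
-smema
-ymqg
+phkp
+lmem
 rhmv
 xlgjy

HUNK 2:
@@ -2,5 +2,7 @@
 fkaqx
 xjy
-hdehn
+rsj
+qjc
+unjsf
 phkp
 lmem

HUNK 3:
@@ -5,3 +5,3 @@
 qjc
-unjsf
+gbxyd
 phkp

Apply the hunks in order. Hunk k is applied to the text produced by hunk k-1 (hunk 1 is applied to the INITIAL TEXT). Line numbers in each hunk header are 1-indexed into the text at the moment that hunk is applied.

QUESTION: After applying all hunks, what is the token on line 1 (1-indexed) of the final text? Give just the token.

Hunk 1: at line 3 remove [smema,ymqg] add [phkp,lmem] -> 8 lines: yln fkaqx xjy hdehn phkp lmem rhmv xlgjy
Hunk 2: at line 2 remove [hdehn] add [rsj,qjc,unjsf] -> 10 lines: yln fkaqx xjy rsj qjc unjsf phkp lmem rhmv xlgjy
Hunk 3: at line 5 remove [unjsf] add [gbxyd] -> 10 lines: yln fkaqx xjy rsj qjc gbxyd phkp lmem rhmv xlgjy
Final line 1: yln

Answer: yln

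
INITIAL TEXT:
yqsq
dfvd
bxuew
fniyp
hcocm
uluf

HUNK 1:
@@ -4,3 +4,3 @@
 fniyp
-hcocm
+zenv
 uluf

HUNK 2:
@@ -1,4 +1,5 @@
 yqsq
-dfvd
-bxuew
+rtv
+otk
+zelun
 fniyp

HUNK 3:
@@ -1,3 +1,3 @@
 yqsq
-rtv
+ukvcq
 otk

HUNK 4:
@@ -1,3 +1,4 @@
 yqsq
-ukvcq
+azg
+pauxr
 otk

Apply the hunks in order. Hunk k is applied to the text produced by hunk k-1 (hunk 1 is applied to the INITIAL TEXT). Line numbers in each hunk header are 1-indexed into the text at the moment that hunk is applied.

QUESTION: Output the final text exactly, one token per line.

Answer: yqsq
azg
pauxr
otk
zelun
fniyp
zenv
uluf

Derivation:
Hunk 1: at line 4 remove [hcocm] add [zenv] -> 6 lines: yqsq dfvd bxuew fniyp zenv uluf
Hunk 2: at line 1 remove [dfvd,bxuew] add [rtv,otk,zelun] -> 7 lines: yqsq rtv otk zelun fniyp zenv uluf
Hunk 3: at line 1 remove [rtv] add [ukvcq] -> 7 lines: yqsq ukvcq otk zelun fniyp zenv uluf
Hunk 4: at line 1 remove [ukvcq] add [azg,pauxr] -> 8 lines: yqsq azg pauxr otk zelun fniyp zenv uluf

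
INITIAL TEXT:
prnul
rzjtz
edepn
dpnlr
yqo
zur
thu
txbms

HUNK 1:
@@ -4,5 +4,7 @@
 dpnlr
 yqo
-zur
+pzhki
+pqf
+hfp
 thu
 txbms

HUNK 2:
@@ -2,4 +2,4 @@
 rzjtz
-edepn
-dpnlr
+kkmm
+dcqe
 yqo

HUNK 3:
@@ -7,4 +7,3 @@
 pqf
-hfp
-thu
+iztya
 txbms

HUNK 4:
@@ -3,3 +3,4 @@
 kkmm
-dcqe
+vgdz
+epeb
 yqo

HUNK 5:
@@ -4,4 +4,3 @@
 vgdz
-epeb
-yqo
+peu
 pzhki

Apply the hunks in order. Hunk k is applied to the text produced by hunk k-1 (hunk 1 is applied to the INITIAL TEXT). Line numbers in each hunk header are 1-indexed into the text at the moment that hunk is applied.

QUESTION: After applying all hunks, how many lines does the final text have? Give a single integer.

Answer: 9

Derivation:
Hunk 1: at line 4 remove [zur] add [pzhki,pqf,hfp] -> 10 lines: prnul rzjtz edepn dpnlr yqo pzhki pqf hfp thu txbms
Hunk 2: at line 2 remove [edepn,dpnlr] add [kkmm,dcqe] -> 10 lines: prnul rzjtz kkmm dcqe yqo pzhki pqf hfp thu txbms
Hunk 3: at line 7 remove [hfp,thu] add [iztya] -> 9 lines: prnul rzjtz kkmm dcqe yqo pzhki pqf iztya txbms
Hunk 4: at line 3 remove [dcqe] add [vgdz,epeb] -> 10 lines: prnul rzjtz kkmm vgdz epeb yqo pzhki pqf iztya txbms
Hunk 5: at line 4 remove [epeb,yqo] add [peu] -> 9 lines: prnul rzjtz kkmm vgdz peu pzhki pqf iztya txbms
Final line count: 9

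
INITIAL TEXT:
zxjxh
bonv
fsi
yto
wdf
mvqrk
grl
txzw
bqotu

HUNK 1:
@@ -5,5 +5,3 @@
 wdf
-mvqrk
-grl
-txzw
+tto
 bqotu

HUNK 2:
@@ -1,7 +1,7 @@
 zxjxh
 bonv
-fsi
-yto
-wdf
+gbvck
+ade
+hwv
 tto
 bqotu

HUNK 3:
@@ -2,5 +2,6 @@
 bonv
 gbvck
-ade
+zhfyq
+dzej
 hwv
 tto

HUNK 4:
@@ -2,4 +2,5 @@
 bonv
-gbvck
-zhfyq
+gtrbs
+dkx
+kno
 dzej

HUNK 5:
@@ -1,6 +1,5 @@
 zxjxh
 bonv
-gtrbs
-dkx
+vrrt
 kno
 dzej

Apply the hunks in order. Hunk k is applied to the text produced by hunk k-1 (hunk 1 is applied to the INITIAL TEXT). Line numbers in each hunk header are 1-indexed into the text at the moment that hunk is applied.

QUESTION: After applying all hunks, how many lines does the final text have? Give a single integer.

Hunk 1: at line 5 remove [mvqrk,grl,txzw] add [tto] -> 7 lines: zxjxh bonv fsi yto wdf tto bqotu
Hunk 2: at line 1 remove [fsi,yto,wdf] add [gbvck,ade,hwv] -> 7 lines: zxjxh bonv gbvck ade hwv tto bqotu
Hunk 3: at line 2 remove [ade] add [zhfyq,dzej] -> 8 lines: zxjxh bonv gbvck zhfyq dzej hwv tto bqotu
Hunk 4: at line 2 remove [gbvck,zhfyq] add [gtrbs,dkx,kno] -> 9 lines: zxjxh bonv gtrbs dkx kno dzej hwv tto bqotu
Hunk 5: at line 1 remove [gtrbs,dkx] add [vrrt] -> 8 lines: zxjxh bonv vrrt kno dzej hwv tto bqotu
Final line count: 8

Answer: 8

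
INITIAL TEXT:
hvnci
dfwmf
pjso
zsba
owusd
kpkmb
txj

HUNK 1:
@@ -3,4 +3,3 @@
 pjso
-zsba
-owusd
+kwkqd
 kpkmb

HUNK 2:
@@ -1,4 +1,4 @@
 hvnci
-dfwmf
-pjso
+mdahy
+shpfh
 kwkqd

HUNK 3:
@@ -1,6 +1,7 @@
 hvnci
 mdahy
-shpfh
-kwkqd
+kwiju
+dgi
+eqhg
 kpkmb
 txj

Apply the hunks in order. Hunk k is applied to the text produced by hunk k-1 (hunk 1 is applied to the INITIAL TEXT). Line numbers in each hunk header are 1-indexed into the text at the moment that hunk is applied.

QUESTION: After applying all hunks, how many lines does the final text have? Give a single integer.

Hunk 1: at line 3 remove [zsba,owusd] add [kwkqd] -> 6 lines: hvnci dfwmf pjso kwkqd kpkmb txj
Hunk 2: at line 1 remove [dfwmf,pjso] add [mdahy,shpfh] -> 6 lines: hvnci mdahy shpfh kwkqd kpkmb txj
Hunk 3: at line 1 remove [shpfh,kwkqd] add [kwiju,dgi,eqhg] -> 7 lines: hvnci mdahy kwiju dgi eqhg kpkmb txj
Final line count: 7

Answer: 7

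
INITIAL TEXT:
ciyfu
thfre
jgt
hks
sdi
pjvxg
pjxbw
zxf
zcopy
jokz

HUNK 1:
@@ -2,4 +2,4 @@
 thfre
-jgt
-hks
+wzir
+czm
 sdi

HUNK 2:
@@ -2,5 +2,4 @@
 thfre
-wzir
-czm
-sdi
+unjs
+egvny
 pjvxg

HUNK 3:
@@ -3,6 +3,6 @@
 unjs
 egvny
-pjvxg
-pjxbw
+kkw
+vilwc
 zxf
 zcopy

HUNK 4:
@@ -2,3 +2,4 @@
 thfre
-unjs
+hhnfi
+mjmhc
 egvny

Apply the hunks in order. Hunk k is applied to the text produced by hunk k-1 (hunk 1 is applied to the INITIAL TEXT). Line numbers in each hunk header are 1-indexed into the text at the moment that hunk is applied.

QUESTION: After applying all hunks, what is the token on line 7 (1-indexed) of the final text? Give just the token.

Answer: vilwc

Derivation:
Hunk 1: at line 2 remove [jgt,hks] add [wzir,czm] -> 10 lines: ciyfu thfre wzir czm sdi pjvxg pjxbw zxf zcopy jokz
Hunk 2: at line 2 remove [wzir,czm,sdi] add [unjs,egvny] -> 9 lines: ciyfu thfre unjs egvny pjvxg pjxbw zxf zcopy jokz
Hunk 3: at line 3 remove [pjvxg,pjxbw] add [kkw,vilwc] -> 9 lines: ciyfu thfre unjs egvny kkw vilwc zxf zcopy jokz
Hunk 4: at line 2 remove [unjs] add [hhnfi,mjmhc] -> 10 lines: ciyfu thfre hhnfi mjmhc egvny kkw vilwc zxf zcopy jokz
Final line 7: vilwc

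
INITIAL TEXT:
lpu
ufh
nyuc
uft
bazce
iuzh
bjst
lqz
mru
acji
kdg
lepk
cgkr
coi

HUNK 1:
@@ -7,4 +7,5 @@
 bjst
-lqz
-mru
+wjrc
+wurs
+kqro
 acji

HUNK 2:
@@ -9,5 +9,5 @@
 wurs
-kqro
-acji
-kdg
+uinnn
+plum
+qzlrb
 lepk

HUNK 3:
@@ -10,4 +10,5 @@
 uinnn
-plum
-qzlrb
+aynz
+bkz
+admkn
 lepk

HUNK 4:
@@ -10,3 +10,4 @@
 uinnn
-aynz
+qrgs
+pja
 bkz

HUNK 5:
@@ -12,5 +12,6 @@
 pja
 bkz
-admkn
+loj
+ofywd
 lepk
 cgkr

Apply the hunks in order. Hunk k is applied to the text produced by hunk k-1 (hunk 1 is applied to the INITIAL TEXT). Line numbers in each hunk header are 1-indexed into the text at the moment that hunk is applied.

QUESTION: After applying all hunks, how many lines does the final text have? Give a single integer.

Hunk 1: at line 7 remove [lqz,mru] add [wjrc,wurs,kqro] -> 15 lines: lpu ufh nyuc uft bazce iuzh bjst wjrc wurs kqro acji kdg lepk cgkr coi
Hunk 2: at line 9 remove [kqro,acji,kdg] add [uinnn,plum,qzlrb] -> 15 lines: lpu ufh nyuc uft bazce iuzh bjst wjrc wurs uinnn plum qzlrb lepk cgkr coi
Hunk 3: at line 10 remove [plum,qzlrb] add [aynz,bkz,admkn] -> 16 lines: lpu ufh nyuc uft bazce iuzh bjst wjrc wurs uinnn aynz bkz admkn lepk cgkr coi
Hunk 4: at line 10 remove [aynz] add [qrgs,pja] -> 17 lines: lpu ufh nyuc uft bazce iuzh bjst wjrc wurs uinnn qrgs pja bkz admkn lepk cgkr coi
Hunk 5: at line 12 remove [admkn] add [loj,ofywd] -> 18 lines: lpu ufh nyuc uft bazce iuzh bjst wjrc wurs uinnn qrgs pja bkz loj ofywd lepk cgkr coi
Final line count: 18

Answer: 18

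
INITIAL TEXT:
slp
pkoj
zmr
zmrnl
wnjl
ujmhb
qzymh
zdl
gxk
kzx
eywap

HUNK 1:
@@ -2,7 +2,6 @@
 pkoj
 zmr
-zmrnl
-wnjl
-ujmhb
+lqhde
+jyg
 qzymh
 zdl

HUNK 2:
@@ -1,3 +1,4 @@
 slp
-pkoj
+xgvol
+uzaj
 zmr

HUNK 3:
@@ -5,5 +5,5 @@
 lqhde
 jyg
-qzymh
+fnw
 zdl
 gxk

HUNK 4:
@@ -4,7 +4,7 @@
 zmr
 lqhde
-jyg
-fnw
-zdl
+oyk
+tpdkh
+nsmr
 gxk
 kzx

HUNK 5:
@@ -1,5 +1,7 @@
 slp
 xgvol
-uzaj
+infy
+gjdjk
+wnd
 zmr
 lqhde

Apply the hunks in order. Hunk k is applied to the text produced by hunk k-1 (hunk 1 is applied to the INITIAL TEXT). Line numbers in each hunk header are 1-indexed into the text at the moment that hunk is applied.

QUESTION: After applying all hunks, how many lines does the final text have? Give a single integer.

Hunk 1: at line 2 remove [zmrnl,wnjl,ujmhb] add [lqhde,jyg] -> 10 lines: slp pkoj zmr lqhde jyg qzymh zdl gxk kzx eywap
Hunk 2: at line 1 remove [pkoj] add [xgvol,uzaj] -> 11 lines: slp xgvol uzaj zmr lqhde jyg qzymh zdl gxk kzx eywap
Hunk 3: at line 5 remove [qzymh] add [fnw] -> 11 lines: slp xgvol uzaj zmr lqhde jyg fnw zdl gxk kzx eywap
Hunk 4: at line 4 remove [jyg,fnw,zdl] add [oyk,tpdkh,nsmr] -> 11 lines: slp xgvol uzaj zmr lqhde oyk tpdkh nsmr gxk kzx eywap
Hunk 5: at line 1 remove [uzaj] add [infy,gjdjk,wnd] -> 13 lines: slp xgvol infy gjdjk wnd zmr lqhde oyk tpdkh nsmr gxk kzx eywap
Final line count: 13

Answer: 13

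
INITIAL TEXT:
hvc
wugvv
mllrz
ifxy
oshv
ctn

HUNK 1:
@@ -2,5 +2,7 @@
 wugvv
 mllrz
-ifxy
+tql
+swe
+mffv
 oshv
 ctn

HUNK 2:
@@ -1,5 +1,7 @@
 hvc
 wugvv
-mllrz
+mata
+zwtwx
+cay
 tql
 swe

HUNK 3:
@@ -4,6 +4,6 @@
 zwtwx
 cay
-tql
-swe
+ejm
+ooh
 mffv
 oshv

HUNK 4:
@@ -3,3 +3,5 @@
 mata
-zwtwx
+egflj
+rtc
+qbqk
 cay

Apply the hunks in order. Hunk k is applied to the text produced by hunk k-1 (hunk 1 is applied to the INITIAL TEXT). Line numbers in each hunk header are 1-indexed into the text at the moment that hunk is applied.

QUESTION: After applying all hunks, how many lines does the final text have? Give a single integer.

Hunk 1: at line 2 remove [ifxy] add [tql,swe,mffv] -> 8 lines: hvc wugvv mllrz tql swe mffv oshv ctn
Hunk 2: at line 1 remove [mllrz] add [mata,zwtwx,cay] -> 10 lines: hvc wugvv mata zwtwx cay tql swe mffv oshv ctn
Hunk 3: at line 4 remove [tql,swe] add [ejm,ooh] -> 10 lines: hvc wugvv mata zwtwx cay ejm ooh mffv oshv ctn
Hunk 4: at line 3 remove [zwtwx] add [egflj,rtc,qbqk] -> 12 lines: hvc wugvv mata egflj rtc qbqk cay ejm ooh mffv oshv ctn
Final line count: 12

Answer: 12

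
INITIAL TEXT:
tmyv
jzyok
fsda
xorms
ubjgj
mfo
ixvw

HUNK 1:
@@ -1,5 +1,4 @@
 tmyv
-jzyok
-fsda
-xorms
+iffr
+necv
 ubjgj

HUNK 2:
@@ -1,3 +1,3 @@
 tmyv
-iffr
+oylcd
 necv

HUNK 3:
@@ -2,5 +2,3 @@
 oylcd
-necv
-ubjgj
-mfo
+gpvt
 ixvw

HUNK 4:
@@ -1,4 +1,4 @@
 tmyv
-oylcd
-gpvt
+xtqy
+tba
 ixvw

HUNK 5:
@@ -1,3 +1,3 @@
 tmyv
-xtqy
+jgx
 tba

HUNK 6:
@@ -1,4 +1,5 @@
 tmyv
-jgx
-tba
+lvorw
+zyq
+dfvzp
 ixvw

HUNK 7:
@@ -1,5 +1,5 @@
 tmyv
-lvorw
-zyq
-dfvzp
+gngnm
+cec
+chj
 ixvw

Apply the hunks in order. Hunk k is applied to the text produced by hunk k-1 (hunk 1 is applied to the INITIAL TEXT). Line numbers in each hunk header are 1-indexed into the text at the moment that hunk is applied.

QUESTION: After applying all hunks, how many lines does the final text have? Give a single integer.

Answer: 5

Derivation:
Hunk 1: at line 1 remove [jzyok,fsda,xorms] add [iffr,necv] -> 6 lines: tmyv iffr necv ubjgj mfo ixvw
Hunk 2: at line 1 remove [iffr] add [oylcd] -> 6 lines: tmyv oylcd necv ubjgj mfo ixvw
Hunk 3: at line 2 remove [necv,ubjgj,mfo] add [gpvt] -> 4 lines: tmyv oylcd gpvt ixvw
Hunk 4: at line 1 remove [oylcd,gpvt] add [xtqy,tba] -> 4 lines: tmyv xtqy tba ixvw
Hunk 5: at line 1 remove [xtqy] add [jgx] -> 4 lines: tmyv jgx tba ixvw
Hunk 6: at line 1 remove [jgx,tba] add [lvorw,zyq,dfvzp] -> 5 lines: tmyv lvorw zyq dfvzp ixvw
Hunk 7: at line 1 remove [lvorw,zyq,dfvzp] add [gngnm,cec,chj] -> 5 lines: tmyv gngnm cec chj ixvw
Final line count: 5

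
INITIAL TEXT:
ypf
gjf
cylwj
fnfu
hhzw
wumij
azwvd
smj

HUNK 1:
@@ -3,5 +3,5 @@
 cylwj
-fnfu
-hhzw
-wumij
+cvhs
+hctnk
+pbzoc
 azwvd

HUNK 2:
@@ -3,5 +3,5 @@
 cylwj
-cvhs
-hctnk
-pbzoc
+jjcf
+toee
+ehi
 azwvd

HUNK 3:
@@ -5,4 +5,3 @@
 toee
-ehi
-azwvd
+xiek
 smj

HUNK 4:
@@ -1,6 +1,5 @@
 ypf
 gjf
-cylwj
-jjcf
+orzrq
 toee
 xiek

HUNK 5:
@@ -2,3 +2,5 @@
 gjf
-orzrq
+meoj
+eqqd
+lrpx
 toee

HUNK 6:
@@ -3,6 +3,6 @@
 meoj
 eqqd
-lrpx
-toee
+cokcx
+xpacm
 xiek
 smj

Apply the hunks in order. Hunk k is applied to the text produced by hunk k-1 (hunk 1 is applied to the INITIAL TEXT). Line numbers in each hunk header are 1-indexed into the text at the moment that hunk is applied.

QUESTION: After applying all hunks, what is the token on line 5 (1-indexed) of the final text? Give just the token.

Answer: cokcx

Derivation:
Hunk 1: at line 3 remove [fnfu,hhzw,wumij] add [cvhs,hctnk,pbzoc] -> 8 lines: ypf gjf cylwj cvhs hctnk pbzoc azwvd smj
Hunk 2: at line 3 remove [cvhs,hctnk,pbzoc] add [jjcf,toee,ehi] -> 8 lines: ypf gjf cylwj jjcf toee ehi azwvd smj
Hunk 3: at line 5 remove [ehi,azwvd] add [xiek] -> 7 lines: ypf gjf cylwj jjcf toee xiek smj
Hunk 4: at line 1 remove [cylwj,jjcf] add [orzrq] -> 6 lines: ypf gjf orzrq toee xiek smj
Hunk 5: at line 2 remove [orzrq] add [meoj,eqqd,lrpx] -> 8 lines: ypf gjf meoj eqqd lrpx toee xiek smj
Hunk 6: at line 3 remove [lrpx,toee] add [cokcx,xpacm] -> 8 lines: ypf gjf meoj eqqd cokcx xpacm xiek smj
Final line 5: cokcx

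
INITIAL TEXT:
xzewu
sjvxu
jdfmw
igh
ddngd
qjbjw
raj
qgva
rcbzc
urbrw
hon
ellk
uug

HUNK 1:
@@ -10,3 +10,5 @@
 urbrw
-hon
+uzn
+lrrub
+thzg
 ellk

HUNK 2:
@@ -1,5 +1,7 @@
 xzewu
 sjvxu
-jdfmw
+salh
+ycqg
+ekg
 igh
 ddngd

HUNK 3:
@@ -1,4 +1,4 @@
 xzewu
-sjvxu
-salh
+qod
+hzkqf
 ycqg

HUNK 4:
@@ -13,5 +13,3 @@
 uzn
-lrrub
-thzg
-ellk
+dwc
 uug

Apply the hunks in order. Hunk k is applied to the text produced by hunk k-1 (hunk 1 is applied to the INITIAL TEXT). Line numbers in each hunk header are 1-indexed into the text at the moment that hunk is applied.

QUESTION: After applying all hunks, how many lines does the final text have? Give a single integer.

Hunk 1: at line 10 remove [hon] add [uzn,lrrub,thzg] -> 15 lines: xzewu sjvxu jdfmw igh ddngd qjbjw raj qgva rcbzc urbrw uzn lrrub thzg ellk uug
Hunk 2: at line 1 remove [jdfmw] add [salh,ycqg,ekg] -> 17 lines: xzewu sjvxu salh ycqg ekg igh ddngd qjbjw raj qgva rcbzc urbrw uzn lrrub thzg ellk uug
Hunk 3: at line 1 remove [sjvxu,salh] add [qod,hzkqf] -> 17 lines: xzewu qod hzkqf ycqg ekg igh ddngd qjbjw raj qgva rcbzc urbrw uzn lrrub thzg ellk uug
Hunk 4: at line 13 remove [lrrub,thzg,ellk] add [dwc] -> 15 lines: xzewu qod hzkqf ycqg ekg igh ddngd qjbjw raj qgva rcbzc urbrw uzn dwc uug
Final line count: 15

Answer: 15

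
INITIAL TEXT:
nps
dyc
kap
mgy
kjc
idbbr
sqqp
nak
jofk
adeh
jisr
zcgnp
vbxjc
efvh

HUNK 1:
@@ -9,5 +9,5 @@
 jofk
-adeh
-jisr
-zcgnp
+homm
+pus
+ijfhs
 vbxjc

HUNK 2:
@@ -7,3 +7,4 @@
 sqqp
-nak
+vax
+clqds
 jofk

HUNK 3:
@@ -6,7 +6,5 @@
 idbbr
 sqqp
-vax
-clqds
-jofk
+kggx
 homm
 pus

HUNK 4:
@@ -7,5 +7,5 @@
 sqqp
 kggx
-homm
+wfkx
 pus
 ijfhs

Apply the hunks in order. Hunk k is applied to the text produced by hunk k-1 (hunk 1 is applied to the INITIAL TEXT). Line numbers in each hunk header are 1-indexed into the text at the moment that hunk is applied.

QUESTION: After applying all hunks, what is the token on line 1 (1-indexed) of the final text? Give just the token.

Hunk 1: at line 9 remove [adeh,jisr,zcgnp] add [homm,pus,ijfhs] -> 14 lines: nps dyc kap mgy kjc idbbr sqqp nak jofk homm pus ijfhs vbxjc efvh
Hunk 2: at line 7 remove [nak] add [vax,clqds] -> 15 lines: nps dyc kap mgy kjc idbbr sqqp vax clqds jofk homm pus ijfhs vbxjc efvh
Hunk 3: at line 6 remove [vax,clqds,jofk] add [kggx] -> 13 lines: nps dyc kap mgy kjc idbbr sqqp kggx homm pus ijfhs vbxjc efvh
Hunk 4: at line 7 remove [homm] add [wfkx] -> 13 lines: nps dyc kap mgy kjc idbbr sqqp kggx wfkx pus ijfhs vbxjc efvh
Final line 1: nps

Answer: nps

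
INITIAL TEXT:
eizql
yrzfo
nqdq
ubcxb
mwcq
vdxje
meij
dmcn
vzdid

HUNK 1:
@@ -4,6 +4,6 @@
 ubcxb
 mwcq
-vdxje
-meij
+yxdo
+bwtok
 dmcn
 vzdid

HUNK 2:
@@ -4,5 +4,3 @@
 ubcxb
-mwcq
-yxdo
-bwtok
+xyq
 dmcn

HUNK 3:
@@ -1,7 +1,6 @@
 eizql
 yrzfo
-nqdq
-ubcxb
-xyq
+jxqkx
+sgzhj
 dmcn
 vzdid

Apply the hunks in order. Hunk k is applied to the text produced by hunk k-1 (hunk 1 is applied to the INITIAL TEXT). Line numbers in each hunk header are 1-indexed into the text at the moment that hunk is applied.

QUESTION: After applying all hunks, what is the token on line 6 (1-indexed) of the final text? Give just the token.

Answer: vzdid

Derivation:
Hunk 1: at line 4 remove [vdxje,meij] add [yxdo,bwtok] -> 9 lines: eizql yrzfo nqdq ubcxb mwcq yxdo bwtok dmcn vzdid
Hunk 2: at line 4 remove [mwcq,yxdo,bwtok] add [xyq] -> 7 lines: eizql yrzfo nqdq ubcxb xyq dmcn vzdid
Hunk 3: at line 1 remove [nqdq,ubcxb,xyq] add [jxqkx,sgzhj] -> 6 lines: eizql yrzfo jxqkx sgzhj dmcn vzdid
Final line 6: vzdid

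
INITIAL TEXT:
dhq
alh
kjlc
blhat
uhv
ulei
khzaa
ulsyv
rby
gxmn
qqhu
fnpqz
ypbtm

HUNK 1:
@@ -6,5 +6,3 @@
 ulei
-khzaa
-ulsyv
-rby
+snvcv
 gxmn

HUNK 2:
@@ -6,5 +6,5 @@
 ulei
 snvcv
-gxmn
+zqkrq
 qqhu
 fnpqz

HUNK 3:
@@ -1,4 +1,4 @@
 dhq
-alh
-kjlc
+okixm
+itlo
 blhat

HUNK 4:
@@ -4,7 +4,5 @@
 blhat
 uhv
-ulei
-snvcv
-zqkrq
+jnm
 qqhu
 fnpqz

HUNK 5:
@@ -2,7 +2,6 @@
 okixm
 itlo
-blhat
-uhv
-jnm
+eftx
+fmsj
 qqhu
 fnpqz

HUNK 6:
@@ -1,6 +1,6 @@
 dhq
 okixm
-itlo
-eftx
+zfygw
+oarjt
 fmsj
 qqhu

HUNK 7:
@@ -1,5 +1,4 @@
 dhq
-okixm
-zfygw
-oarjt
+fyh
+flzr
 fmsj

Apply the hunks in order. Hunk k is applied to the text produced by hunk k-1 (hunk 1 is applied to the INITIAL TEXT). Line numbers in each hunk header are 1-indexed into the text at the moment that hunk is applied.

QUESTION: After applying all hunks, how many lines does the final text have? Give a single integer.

Answer: 7

Derivation:
Hunk 1: at line 6 remove [khzaa,ulsyv,rby] add [snvcv] -> 11 lines: dhq alh kjlc blhat uhv ulei snvcv gxmn qqhu fnpqz ypbtm
Hunk 2: at line 6 remove [gxmn] add [zqkrq] -> 11 lines: dhq alh kjlc blhat uhv ulei snvcv zqkrq qqhu fnpqz ypbtm
Hunk 3: at line 1 remove [alh,kjlc] add [okixm,itlo] -> 11 lines: dhq okixm itlo blhat uhv ulei snvcv zqkrq qqhu fnpqz ypbtm
Hunk 4: at line 4 remove [ulei,snvcv,zqkrq] add [jnm] -> 9 lines: dhq okixm itlo blhat uhv jnm qqhu fnpqz ypbtm
Hunk 5: at line 2 remove [blhat,uhv,jnm] add [eftx,fmsj] -> 8 lines: dhq okixm itlo eftx fmsj qqhu fnpqz ypbtm
Hunk 6: at line 1 remove [itlo,eftx] add [zfygw,oarjt] -> 8 lines: dhq okixm zfygw oarjt fmsj qqhu fnpqz ypbtm
Hunk 7: at line 1 remove [okixm,zfygw,oarjt] add [fyh,flzr] -> 7 lines: dhq fyh flzr fmsj qqhu fnpqz ypbtm
Final line count: 7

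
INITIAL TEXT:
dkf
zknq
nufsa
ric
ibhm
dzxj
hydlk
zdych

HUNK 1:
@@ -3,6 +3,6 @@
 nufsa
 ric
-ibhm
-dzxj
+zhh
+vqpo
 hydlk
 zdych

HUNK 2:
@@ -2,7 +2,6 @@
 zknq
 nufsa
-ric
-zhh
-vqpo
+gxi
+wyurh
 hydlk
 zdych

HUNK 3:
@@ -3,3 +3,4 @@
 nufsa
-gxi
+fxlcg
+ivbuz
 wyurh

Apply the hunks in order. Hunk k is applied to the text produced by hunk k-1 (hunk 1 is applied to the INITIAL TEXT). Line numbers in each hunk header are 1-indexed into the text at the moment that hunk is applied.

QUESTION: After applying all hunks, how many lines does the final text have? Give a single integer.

Answer: 8

Derivation:
Hunk 1: at line 3 remove [ibhm,dzxj] add [zhh,vqpo] -> 8 lines: dkf zknq nufsa ric zhh vqpo hydlk zdych
Hunk 2: at line 2 remove [ric,zhh,vqpo] add [gxi,wyurh] -> 7 lines: dkf zknq nufsa gxi wyurh hydlk zdych
Hunk 3: at line 3 remove [gxi] add [fxlcg,ivbuz] -> 8 lines: dkf zknq nufsa fxlcg ivbuz wyurh hydlk zdych
Final line count: 8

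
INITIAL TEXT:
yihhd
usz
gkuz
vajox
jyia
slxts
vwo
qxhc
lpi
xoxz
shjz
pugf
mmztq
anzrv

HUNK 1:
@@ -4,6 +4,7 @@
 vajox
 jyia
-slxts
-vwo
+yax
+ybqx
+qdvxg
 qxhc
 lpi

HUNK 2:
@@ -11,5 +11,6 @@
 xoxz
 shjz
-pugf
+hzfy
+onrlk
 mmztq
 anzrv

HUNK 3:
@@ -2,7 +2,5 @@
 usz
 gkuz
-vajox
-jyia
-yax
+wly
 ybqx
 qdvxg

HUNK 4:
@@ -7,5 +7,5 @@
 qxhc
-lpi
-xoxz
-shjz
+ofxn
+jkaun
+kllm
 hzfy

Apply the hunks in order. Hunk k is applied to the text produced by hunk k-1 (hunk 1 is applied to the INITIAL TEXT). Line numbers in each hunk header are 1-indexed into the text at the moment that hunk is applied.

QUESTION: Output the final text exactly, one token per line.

Answer: yihhd
usz
gkuz
wly
ybqx
qdvxg
qxhc
ofxn
jkaun
kllm
hzfy
onrlk
mmztq
anzrv

Derivation:
Hunk 1: at line 4 remove [slxts,vwo] add [yax,ybqx,qdvxg] -> 15 lines: yihhd usz gkuz vajox jyia yax ybqx qdvxg qxhc lpi xoxz shjz pugf mmztq anzrv
Hunk 2: at line 11 remove [pugf] add [hzfy,onrlk] -> 16 lines: yihhd usz gkuz vajox jyia yax ybqx qdvxg qxhc lpi xoxz shjz hzfy onrlk mmztq anzrv
Hunk 3: at line 2 remove [vajox,jyia,yax] add [wly] -> 14 lines: yihhd usz gkuz wly ybqx qdvxg qxhc lpi xoxz shjz hzfy onrlk mmztq anzrv
Hunk 4: at line 7 remove [lpi,xoxz,shjz] add [ofxn,jkaun,kllm] -> 14 lines: yihhd usz gkuz wly ybqx qdvxg qxhc ofxn jkaun kllm hzfy onrlk mmztq anzrv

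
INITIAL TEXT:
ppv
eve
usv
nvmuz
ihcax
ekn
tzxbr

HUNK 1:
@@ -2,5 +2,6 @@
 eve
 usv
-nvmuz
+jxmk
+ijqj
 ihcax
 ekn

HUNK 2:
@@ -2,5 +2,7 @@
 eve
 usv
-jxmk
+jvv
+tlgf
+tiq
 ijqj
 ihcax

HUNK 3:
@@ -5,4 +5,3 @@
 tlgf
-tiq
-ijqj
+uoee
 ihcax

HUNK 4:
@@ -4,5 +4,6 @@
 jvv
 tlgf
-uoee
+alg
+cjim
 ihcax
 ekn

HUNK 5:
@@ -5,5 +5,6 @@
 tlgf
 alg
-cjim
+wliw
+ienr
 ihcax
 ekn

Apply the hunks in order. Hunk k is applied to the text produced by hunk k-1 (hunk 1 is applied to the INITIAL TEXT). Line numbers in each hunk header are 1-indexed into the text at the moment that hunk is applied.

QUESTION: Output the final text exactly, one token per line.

Hunk 1: at line 2 remove [nvmuz] add [jxmk,ijqj] -> 8 lines: ppv eve usv jxmk ijqj ihcax ekn tzxbr
Hunk 2: at line 2 remove [jxmk] add [jvv,tlgf,tiq] -> 10 lines: ppv eve usv jvv tlgf tiq ijqj ihcax ekn tzxbr
Hunk 3: at line 5 remove [tiq,ijqj] add [uoee] -> 9 lines: ppv eve usv jvv tlgf uoee ihcax ekn tzxbr
Hunk 4: at line 4 remove [uoee] add [alg,cjim] -> 10 lines: ppv eve usv jvv tlgf alg cjim ihcax ekn tzxbr
Hunk 5: at line 5 remove [cjim] add [wliw,ienr] -> 11 lines: ppv eve usv jvv tlgf alg wliw ienr ihcax ekn tzxbr

Answer: ppv
eve
usv
jvv
tlgf
alg
wliw
ienr
ihcax
ekn
tzxbr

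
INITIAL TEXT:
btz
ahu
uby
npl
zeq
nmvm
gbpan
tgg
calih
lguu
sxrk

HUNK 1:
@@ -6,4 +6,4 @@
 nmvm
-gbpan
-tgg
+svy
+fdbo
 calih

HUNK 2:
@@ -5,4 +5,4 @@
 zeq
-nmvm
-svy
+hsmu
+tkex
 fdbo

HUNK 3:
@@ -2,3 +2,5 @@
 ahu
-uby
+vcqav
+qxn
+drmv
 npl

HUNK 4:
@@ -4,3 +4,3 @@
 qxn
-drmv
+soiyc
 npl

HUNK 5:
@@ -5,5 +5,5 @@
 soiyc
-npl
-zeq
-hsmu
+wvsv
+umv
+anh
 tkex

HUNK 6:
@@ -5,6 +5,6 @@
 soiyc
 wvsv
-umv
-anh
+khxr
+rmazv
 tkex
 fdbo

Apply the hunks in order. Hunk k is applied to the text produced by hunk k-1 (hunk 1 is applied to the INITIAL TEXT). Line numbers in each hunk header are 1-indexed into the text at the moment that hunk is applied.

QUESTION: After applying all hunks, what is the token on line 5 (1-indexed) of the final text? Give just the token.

Answer: soiyc

Derivation:
Hunk 1: at line 6 remove [gbpan,tgg] add [svy,fdbo] -> 11 lines: btz ahu uby npl zeq nmvm svy fdbo calih lguu sxrk
Hunk 2: at line 5 remove [nmvm,svy] add [hsmu,tkex] -> 11 lines: btz ahu uby npl zeq hsmu tkex fdbo calih lguu sxrk
Hunk 3: at line 2 remove [uby] add [vcqav,qxn,drmv] -> 13 lines: btz ahu vcqav qxn drmv npl zeq hsmu tkex fdbo calih lguu sxrk
Hunk 4: at line 4 remove [drmv] add [soiyc] -> 13 lines: btz ahu vcqav qxn soiyc npl zeq hsmu tkex fdbo calih lguu sxrk
Hunk 5: at line 5 remove [npl,zeq,hsmu] add [wvsv,umv,anh] -> 13 lines: btz ahu vcqav qxn soiyc wvsv umv anh tkex fdbo calih lguu sxrk
Hunk 6: at line 5 remove [umv,anh] add [khxr,rmazv] -> 13 lines: btz ahu vcqav qxn soiyc wvsv khxr rmazv tkex fdbo calih lguu sxrk
Final line 5: soiyc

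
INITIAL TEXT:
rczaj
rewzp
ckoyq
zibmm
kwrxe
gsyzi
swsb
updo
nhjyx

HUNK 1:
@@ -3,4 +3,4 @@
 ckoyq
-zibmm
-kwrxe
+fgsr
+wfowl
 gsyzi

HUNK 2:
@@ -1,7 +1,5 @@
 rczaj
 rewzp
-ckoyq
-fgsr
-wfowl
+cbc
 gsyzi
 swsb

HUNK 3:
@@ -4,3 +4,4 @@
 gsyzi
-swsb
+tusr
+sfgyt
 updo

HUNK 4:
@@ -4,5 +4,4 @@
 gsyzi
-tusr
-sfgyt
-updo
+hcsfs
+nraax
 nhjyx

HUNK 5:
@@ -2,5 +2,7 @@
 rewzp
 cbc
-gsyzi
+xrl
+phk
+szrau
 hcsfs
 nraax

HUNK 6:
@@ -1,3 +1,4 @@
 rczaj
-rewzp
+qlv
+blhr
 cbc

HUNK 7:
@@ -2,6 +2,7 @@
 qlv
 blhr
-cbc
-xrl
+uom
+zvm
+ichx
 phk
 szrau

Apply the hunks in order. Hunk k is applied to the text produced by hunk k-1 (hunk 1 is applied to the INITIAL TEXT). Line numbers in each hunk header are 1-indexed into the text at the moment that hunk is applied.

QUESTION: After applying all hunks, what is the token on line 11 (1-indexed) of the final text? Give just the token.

Answer: nhjyx

Derivation:
Hunk 1: at line 3 remove [zibmm,kwrxe] add [fgsr,wfowl] -> 9 lines: rczaj rewzp ckoyq fgsr wfowl gsyzi swsb updo nhjyx
Hunk 2: at line 1 remove [ckoyq,fgsr,wfowl] add [cbc] -> 7 lines: rczaj rewzp cbc gsyzi swsb updo nhjyx
Hunk 3: at line 4 remove [swsb] add [tusr,sfgyt] -> 8 lines: rczaj rewzp cbc gsyzi tusr sfgyt updo nhjyx
Hunk 4: at line 4 remove [tusr,sfgyt,updo] add [hcsfs,nraax] -> 7 lines: rczaj rewzp cbc gsyzi hcsfs nraax nhjyx
Hunk 5: at line 2 remove [gsyzi] add [xrl,phk,szrau] -> 9 lines: rczaj rewzp cbc xrl phk szrau hcsfs nraax nhjyx
Hunk 6: at line 1 remove [rewzp] add [qlv,blhr] -> 10 lines: rczaj qlv blhr cbc xrl phk szrau hcsfs nraax nhjyx
Hunk 7: at line 2 remove [cbc,xrl] add [uom,zvm,ichx] -> 11 lines: rczaj qlv blhr uom zvm ichx phk szrau hcsfs nraax nhjyx
Final line 11: nhjyx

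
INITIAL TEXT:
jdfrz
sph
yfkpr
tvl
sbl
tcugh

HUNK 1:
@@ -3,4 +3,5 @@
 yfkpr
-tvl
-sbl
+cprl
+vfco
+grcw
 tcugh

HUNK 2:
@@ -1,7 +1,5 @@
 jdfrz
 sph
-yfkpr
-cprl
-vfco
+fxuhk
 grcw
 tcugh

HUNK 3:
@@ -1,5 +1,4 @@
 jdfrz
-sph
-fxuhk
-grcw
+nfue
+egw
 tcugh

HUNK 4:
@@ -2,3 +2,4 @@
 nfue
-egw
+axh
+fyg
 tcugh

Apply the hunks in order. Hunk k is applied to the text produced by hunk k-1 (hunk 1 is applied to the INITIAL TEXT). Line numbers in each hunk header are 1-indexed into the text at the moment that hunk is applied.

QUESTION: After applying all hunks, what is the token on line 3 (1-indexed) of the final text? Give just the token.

Hunk 1: at line 3 remove [tvl,sbl] add [cprl,vfco,grcw] -> 7 lines: jdfrz sph yfkpr cprl vfco grcw tcugh
Hunk 2: at line 1 remove [yfkpr,cprl,vfco] add [fxuhk] -> 5 lines: jdfrz sph fxuhk grcw tcugh
Hunk 3: at line 1 remove [sph,fxuhk,grcw] add [nfue,egw] -> 4 lines: jdfrz nfue egw tcugh
Hunk 4: at line 2 remove [egw] add [axh,fyg] -> 5 lines: jdfrz nfue axh fyg tcugh
Final line 3: axh

Answer: axh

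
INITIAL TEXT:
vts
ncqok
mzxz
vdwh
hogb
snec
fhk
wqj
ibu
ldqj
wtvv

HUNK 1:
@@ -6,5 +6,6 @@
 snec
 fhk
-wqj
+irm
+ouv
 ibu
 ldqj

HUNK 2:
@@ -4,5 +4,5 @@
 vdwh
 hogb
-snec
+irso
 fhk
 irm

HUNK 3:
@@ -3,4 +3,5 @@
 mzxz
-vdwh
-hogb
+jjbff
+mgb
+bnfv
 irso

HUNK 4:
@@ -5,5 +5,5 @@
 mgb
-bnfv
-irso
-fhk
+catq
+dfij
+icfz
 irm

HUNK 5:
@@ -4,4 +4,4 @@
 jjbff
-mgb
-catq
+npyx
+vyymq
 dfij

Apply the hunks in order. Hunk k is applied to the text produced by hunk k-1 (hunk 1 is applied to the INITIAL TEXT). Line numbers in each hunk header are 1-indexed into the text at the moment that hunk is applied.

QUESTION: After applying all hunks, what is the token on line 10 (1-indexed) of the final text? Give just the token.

Hunk 1: at line 6 remove [wqj] add [irm,ouv] -> 12 lines: vts ncqok mzxz vdwh hogb snec fhk irm ouv ibu ldqj wtvv
Hunk 2: at line 4 remove [snec] add [irso] -> 12 lines: vts ncqok mzxz vdwh hogb irso fhk irm ouv ibu ldqj wtvv
Hunk 3: at line 3 remove [vdwh,hogb] add [jjbff,mgb,bnfv] -> 13 lines: vts ncqok mzxz jjbff mgb bnfv irso fhk irm ouv ibu ldqj wtvv
Hunk 4: at line 5 remove [bnfv,irso,fhk] add [catq,dfij,icfz] -> 13 lines: vts ncqok mzxz jjbff mgb catq dfij icfz irm ouv ibu ldqj wtvv
Hunk 5: at line 4 remove [mgb,catq] add [npyx,vyymq] -> 13 lines: vts ncqok mzxz jjbff npyx vyymq dfij icfz irm ouv ibu ldqj wtvv
Final line 10: ouv

Answer: ouv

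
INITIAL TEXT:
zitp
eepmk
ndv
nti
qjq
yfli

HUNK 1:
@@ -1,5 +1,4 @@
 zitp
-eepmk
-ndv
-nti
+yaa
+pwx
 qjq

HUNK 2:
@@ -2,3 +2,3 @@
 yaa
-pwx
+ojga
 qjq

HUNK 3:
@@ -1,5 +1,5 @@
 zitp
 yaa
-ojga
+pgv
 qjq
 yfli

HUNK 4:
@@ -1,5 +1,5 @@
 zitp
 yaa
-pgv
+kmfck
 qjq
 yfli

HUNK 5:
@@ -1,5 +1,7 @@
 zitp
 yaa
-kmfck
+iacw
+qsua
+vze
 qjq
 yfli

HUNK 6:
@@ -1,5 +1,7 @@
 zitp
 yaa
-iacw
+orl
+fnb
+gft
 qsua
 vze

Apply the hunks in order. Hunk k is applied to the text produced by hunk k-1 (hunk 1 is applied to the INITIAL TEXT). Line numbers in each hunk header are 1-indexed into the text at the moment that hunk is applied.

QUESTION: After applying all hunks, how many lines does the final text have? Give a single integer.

Answer: 9

Derivation:
Hunk 1: at line 1 remove [eepmk,ndv,nti] add [yaa,pwx] -> 5 lines: zitp yaa pwx qjq yfli
Hunk 2: at line 2 remove [pwx] add [ojga] -> 5 lines: zitp yaa ojga qjq yfli
Hunk 3: at line 1 remove [ojga] add [pgv] -> 5 lines: zitp yaa pgv qjq yfli
Hunk 4: at line 1 remove [pgv] add [kmfck] -> 5 lines: zitp yaa kmfck qjq yfli
Hunk 5: at line 1 remove [kmfck] add [iacw,qsua,vze] -> 7 lines: zitp yaa iacw qsua vze qjq yfli
Hunk 6: at line 1 remove [iacw] add [orl,fnb,gft] -> 9 lines: zitp yaa orl fnb gft qsua vze qjq yfli
Final line count: 9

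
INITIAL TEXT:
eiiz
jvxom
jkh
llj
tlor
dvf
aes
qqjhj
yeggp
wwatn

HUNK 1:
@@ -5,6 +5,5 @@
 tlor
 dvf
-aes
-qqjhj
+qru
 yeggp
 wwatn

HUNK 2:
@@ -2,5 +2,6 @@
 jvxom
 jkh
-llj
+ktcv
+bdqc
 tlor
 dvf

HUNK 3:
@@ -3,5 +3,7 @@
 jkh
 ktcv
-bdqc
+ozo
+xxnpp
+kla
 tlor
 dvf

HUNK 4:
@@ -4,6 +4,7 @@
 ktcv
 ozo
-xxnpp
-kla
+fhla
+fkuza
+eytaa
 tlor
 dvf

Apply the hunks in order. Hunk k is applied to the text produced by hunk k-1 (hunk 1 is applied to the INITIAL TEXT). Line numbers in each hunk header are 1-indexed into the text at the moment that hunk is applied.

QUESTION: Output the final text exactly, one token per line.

Answer: eiiz
jvxom
jkh
ktcv
ozo
fhla
fkuza
eytaa
tlor
dvf
qru
yeggp
wwatn

Derivation:
Hunk 1: at line 5 remove [aes,qqjhj] add [qru] -> 9 lines: eiiz jvxom jkh llj tlor dvf qru yeggp wwatn
Hunk 2: at line 2 remove [llj] add [ktcv,bdqc] -> 10 lines: eiiz jvxom jkh ktcv bdqc tlor dvf qru yeggp wwatn
Hunk 3: at line 3 remove [bdqc] add [ozo,xxnpp,kla] -> 12 lines: eiiz jvxom jkh ktcv ozo xxnpp kla tlor dvf qru yeggp wwatn
Hunk 4: at line 4 remove [xxnpp,kla] add [fhla,fkuza,eytaa] -> 13 lines: eiiz jvxom jkh ktcv ozo fhla fkuza eytaa tlor dvf qru yeggp wwatn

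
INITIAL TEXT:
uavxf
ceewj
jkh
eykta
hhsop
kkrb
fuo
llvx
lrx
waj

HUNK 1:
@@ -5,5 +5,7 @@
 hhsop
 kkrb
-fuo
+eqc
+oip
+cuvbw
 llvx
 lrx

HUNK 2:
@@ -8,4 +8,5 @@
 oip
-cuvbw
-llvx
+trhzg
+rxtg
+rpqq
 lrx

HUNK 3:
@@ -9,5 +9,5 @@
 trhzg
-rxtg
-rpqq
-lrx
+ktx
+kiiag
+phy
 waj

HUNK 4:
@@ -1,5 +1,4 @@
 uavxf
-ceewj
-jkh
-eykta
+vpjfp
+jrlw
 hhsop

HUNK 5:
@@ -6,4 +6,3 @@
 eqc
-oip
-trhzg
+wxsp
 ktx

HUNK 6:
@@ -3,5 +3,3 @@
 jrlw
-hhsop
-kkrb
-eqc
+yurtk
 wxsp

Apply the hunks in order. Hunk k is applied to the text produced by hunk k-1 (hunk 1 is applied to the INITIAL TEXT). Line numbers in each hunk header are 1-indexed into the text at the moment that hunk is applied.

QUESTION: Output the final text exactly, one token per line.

Hunk 1: at line 5 remove [fuo] add [eqc,oip,cuvbw] -> 12 lines: uavxf ceewj jkh eykta hhsop kkrb eqc oip cuvbw llvx lrx waj
Hunk 2: at line 8 remove [cuvbw,llvx] add [trhzg,rxtg,rpqq] -> 13 lines: uavxf ceewj jkh eykta hhsop kkrb eqc oip trhzg rxtg rpqq lrx waj
Hunk 3: at line 9 remove [rxtg,rpqq,lrx] add [ktx,kiiag,phy] -> 13 lines: uavxf ceewj jkh eykta hhsop kkrb eqc oip trhzg ktx kiiag phy waj
Hunk 4: at line 1 remove [ceewj,jkh,eykta] add [vpjfp,jrlw] -> 12 lines: uavxf vpjfp jrlw hhsop kkrb eqc oip trhzg ktx kiiag phy waj
Hunk 5: at line 6 remove [oip,trhzg] add [wxsp] -> 11 lines: uavxf vpjfp jrlw hhsop kkrb eqc wxsp ktx kiiag phy waj
Hunk 6: at line 3 remove [hhsop,kkrb,eqc] add [yurtk] -> 9 lines: uavxf vpjfp jrlw yurtk wxsp ktx kiiag phy waj

Answer: uavxf
vpjfp
jrlw
yurtk
wxsp
ktx
kiiag
phy
waj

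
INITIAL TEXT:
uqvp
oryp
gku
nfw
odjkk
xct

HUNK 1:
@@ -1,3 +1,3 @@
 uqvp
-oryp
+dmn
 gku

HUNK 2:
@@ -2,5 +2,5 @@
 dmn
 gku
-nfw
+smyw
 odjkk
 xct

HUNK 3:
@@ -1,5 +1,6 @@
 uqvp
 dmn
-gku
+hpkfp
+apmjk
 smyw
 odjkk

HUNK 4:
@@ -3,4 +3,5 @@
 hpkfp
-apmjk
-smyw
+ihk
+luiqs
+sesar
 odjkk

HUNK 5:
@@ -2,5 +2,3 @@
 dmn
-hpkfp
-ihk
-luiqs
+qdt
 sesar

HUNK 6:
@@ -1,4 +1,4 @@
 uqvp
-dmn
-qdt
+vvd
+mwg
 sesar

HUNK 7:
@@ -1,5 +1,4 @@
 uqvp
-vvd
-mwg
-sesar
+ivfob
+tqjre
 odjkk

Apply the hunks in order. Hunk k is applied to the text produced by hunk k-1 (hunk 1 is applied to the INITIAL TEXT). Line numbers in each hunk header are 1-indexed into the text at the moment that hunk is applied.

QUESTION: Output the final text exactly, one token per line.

Answer: uqvp
ivfob
tqjre
odjkk
xct

Derivation:
Hunk 1: at line 1 remove [oryp] add [dmn] -> 6 lines: uqvp dmn gku nfw odjkk xct
Hunk 2: at line 2 remove [nfw] add [smyw] -> 6 lines: uqvp dmn gku smyw odjkk xct
Hunk 3: at line 1 remove [gku] add [hpkfp,apmjk] -> 7 lines: uqvp dmn hpkfp apmjk smyw odjkk xct
Hunk 4: at line 3 remove [apmjk,smyw] add [ihk,luiqs,sesar] -> 8 lines: uqvp dmn hpkfp ihk luiqs sesar odjkk xct
Hunk 5: at line 2 remove [hpkfp,ihk,luiqs] add [qdt] -> 6 lines: uqvp dmn qdt sesar odjkk xct
Hunk 6: at line 1 remove [dmn,qdt] add [vvd,mwg] -> 6 lines: uqvp vvd mwg sesar odjkk xct
Hunk 7: at line 1 remove [vvd,mwg,sesar] add [ivfob,tqjre] -> 5 lines: uqvp ivfob tqjre odjkk xct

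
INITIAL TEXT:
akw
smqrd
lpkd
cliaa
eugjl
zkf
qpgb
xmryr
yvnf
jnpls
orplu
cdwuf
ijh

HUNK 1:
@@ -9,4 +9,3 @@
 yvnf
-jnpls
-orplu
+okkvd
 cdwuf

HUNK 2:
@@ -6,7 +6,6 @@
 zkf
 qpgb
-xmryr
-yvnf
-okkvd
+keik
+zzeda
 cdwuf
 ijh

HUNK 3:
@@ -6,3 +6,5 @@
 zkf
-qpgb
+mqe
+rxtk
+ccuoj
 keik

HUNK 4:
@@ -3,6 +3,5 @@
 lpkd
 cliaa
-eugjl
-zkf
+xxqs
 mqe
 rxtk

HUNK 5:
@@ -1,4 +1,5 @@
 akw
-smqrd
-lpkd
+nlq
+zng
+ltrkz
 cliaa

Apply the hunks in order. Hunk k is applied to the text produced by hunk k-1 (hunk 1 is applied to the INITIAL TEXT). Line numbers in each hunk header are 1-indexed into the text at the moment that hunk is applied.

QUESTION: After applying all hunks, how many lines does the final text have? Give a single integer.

Hunk 1: at line 9 remove [jnpls,orplu] add [okkvd] -> 12 lines: akw smqrd lpkd cliaa eugjl zkf qpgb xmryr yvnf okkvd cdwuf ijh
Hunk 2: at line 6 remove [xmryr,yvnf,okkvd] add [keik,zzeda] -> 11 lines: akw smqrd lpkd cliaa eugjl zkf qpgb keik zzeda cdwuf ijh
Hunk 3: at line 6 remove [qpgb] add [mqe,rxtk,ccuoj] -> 13 lines: akw smqrd lpkd cliaa eugjl zkf mqe rxtk ccuoj keik zzeda cdwuf ijh
Hunk 4: at line 3 remove [eugjl,zkf] add [xxqs] -> 12 lines: akw smqrd lpkd cliaa xxqs mqe rxtk ccuoj keik zzeda cdwuf ijh
Hunk 5: at line 1 remove [smqrd,lpkd] add [nlq,zng,ltrkz] -> 13 lines: akw nlq zng ltrkz cliaa xxqs mqe rxtk ccuoj keik zzeda cdwuf ijh
Final line count: 13

Answer: 13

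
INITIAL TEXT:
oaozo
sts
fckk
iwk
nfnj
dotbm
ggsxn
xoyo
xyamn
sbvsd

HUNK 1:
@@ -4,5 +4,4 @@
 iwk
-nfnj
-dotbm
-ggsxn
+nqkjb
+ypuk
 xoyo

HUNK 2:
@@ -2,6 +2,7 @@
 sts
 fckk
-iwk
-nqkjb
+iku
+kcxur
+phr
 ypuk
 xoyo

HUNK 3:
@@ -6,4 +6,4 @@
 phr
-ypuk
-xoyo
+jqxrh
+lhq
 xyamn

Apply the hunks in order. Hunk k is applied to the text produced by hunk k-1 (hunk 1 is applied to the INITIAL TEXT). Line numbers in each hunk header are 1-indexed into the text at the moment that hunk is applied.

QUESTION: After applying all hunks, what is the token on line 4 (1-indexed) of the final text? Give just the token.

Hunk 1: at line 4 remove [nfnj,dotbm,ggsxn] add [nqkjb,ypuk] -> 9 lines: oaozo sts fckk iwk nqkjb ypuk xoyo xyamn sbvsd
Hunk 2: at line 2 remove [iwk,nqkjb] add [iku,kcxur,phr] -> 10 lines: oaozo sts fckk iku kcxur phr ypuk xoyo xyamn sbvsd
Hunk 3: at line 6 remove [ypuk,xoyo] add [jqxrh,lhq] -> 10 lines: oaozo sts fckk iku kcxur phr jqxrh lhq xyamn sbvsd
Final line 4: iku

Answer: iku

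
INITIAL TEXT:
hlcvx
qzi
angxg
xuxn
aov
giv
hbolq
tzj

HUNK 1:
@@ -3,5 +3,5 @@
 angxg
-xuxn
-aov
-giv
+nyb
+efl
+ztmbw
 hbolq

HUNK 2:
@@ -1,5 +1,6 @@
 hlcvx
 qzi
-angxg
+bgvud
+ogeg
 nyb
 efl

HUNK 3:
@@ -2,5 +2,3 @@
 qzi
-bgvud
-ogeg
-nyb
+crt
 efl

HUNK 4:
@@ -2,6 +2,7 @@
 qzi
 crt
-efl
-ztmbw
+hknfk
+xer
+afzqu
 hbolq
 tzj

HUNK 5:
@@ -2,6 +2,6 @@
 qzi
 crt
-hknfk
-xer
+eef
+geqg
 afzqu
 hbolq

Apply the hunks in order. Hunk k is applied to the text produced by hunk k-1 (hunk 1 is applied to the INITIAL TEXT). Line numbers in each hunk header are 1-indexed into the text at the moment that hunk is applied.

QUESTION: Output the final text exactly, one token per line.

Hunk 1: at line 3 remove [xuxn,aov,giv] add [nyb,efl,ztmbw] -> 8 lines: hlcvx qzi angxg nyb efl ztmbw hbolq tzj
Hunk 2: at line 1 remove [angxg] add [bgvud,ogeg] -> 9 lines: hlcvx qzi bgvud ogeg nyb efl ztmbw hbolq tzj
Hunk 3: at line 2 remove [bgvud,ogeg,nyb] add [crt] -> 7 lines: hlcvx qzi crt efl ztmbw hbolq tzj
Hunk 4: at line 2 remove [efl,ztmbw] add [hknfk,xer,afzqu] -> 8 lines: hlcvx qzi crt hknfk xer afzqu hbolq tzj
Hunk 5: at line 2 remove [hknfk,xer] add [eef,geqg] -> 8 lines: hlcvx qzi crt eef geqg afzqu hbolq tzj

Answer: hlcvx
qzi
crt
eef
geqg
afzqu
hbolq
tzj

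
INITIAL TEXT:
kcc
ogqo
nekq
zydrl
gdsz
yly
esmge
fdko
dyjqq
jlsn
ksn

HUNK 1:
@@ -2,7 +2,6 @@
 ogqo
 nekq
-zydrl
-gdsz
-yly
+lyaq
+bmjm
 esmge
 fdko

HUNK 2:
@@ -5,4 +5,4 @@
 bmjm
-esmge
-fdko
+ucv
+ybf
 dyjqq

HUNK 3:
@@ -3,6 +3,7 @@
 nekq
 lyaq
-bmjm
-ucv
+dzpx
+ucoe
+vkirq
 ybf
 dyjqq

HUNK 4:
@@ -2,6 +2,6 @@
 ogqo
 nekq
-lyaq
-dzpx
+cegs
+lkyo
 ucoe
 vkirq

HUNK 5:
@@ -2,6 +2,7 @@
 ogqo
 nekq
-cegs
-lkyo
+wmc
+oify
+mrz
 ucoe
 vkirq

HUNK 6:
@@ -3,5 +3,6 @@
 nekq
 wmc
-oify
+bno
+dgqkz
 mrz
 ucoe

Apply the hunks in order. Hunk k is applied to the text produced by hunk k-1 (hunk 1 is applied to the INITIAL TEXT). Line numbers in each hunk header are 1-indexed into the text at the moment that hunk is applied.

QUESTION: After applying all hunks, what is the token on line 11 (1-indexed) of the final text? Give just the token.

Answer: dyjqq

Derivation:
Hunk 1: at line 2 remove [zydrl,gdsz,yly] add [lyaq,bmjm] -> 10 lines: kcc ogqo nekq lyaq bmjm esmge fdko dyjqq jlsn ksn
Hunk 2: at line 5 remove [esmge,fdko] add [ucv,ybf] -> 10 lines: kcc ogqo nekq lyaq bmjm ucv ybf dyjqq jlsn ksn
Hunk 3: at line 3 remove [bmjm,ucv] add [dzpx,ucoe,vkirq] -> 11 lines: kcc ogqo nekq lyaq dzpx ucoe vkirq ybf dyjqq jlsn ksn
Hunk 4: at line 2 remove [lyaq,dzpx] add [cegs,lkyo] -> 11 lines: kcc ogqo nekq cegs lkyo ucoe vkirq ybf dyjqq jlsn ksn
Hunk 5: at line 2 remove [cegs,lkyo] add [wmc,oify,mrz] -> 12 lines: kcc ogqo nekq wmc oify mrz ucoe vkirq ybf dyjqq jlsn ksn
Hunk 6: at line 3 remove [oify] add [bno,dgqkz] -> 13 lines: kcc ogqo nekq wmc bno dgqkz mrz ucoe vkirq ybf dyjqq jlsn ksn
Final line 11: dyjqq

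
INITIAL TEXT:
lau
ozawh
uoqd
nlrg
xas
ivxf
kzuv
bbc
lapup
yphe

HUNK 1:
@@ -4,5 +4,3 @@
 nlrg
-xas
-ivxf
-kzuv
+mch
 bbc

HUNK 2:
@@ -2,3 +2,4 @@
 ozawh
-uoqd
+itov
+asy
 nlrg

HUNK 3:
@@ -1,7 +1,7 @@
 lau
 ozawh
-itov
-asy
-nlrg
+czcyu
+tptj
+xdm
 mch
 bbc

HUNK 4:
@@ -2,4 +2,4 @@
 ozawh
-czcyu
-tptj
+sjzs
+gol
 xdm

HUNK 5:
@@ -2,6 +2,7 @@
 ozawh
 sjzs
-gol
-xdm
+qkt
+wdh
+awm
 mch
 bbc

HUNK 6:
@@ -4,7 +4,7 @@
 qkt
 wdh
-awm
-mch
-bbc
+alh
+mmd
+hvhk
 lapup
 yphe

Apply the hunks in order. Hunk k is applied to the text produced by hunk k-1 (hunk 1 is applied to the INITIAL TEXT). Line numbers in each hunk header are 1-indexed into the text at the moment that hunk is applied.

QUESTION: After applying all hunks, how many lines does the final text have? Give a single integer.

Hunk 1: at line 4 remove [xas,ivxf,kzuv] add [mch] -> 8 lines: lau ozawh uoqd nlrg mch bbc lapup yphe
Hunk 2: at line 2 remove [uoqd] add [itov,asy] -> 9 lines: lau ozawh itov asy nlrg mch bbc lapup yphe
Hunk 3: at line 1 remove [itov,asy,nlrg] add [czcyu,tptj,xdm] -> 9 lines: lau ozawh czcyu tptj xdm mch bbc lapup yphe
Hunk 4: at line 2 remove [czcyu,tptj] add [sjzs,gol] -> 9 lines: lau ozawh sjzs gol xdm mch bbc lapup yphe
Hunk 5: at line 2 remove [gol,xdm] add [qkt,wdh,awm] -> 10 lines: lau ozawh sjzs qkt wdh awm mch bbc lapup yphe
Hunk 6: at line 4 remove [awm,mch,bbc] add [alh,mmd,hvhk] -> 10 lines: lau ozawh sjzs qkt wdh alh mmd hvhk lapup yphe
Final line count: 10

Answer: 10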